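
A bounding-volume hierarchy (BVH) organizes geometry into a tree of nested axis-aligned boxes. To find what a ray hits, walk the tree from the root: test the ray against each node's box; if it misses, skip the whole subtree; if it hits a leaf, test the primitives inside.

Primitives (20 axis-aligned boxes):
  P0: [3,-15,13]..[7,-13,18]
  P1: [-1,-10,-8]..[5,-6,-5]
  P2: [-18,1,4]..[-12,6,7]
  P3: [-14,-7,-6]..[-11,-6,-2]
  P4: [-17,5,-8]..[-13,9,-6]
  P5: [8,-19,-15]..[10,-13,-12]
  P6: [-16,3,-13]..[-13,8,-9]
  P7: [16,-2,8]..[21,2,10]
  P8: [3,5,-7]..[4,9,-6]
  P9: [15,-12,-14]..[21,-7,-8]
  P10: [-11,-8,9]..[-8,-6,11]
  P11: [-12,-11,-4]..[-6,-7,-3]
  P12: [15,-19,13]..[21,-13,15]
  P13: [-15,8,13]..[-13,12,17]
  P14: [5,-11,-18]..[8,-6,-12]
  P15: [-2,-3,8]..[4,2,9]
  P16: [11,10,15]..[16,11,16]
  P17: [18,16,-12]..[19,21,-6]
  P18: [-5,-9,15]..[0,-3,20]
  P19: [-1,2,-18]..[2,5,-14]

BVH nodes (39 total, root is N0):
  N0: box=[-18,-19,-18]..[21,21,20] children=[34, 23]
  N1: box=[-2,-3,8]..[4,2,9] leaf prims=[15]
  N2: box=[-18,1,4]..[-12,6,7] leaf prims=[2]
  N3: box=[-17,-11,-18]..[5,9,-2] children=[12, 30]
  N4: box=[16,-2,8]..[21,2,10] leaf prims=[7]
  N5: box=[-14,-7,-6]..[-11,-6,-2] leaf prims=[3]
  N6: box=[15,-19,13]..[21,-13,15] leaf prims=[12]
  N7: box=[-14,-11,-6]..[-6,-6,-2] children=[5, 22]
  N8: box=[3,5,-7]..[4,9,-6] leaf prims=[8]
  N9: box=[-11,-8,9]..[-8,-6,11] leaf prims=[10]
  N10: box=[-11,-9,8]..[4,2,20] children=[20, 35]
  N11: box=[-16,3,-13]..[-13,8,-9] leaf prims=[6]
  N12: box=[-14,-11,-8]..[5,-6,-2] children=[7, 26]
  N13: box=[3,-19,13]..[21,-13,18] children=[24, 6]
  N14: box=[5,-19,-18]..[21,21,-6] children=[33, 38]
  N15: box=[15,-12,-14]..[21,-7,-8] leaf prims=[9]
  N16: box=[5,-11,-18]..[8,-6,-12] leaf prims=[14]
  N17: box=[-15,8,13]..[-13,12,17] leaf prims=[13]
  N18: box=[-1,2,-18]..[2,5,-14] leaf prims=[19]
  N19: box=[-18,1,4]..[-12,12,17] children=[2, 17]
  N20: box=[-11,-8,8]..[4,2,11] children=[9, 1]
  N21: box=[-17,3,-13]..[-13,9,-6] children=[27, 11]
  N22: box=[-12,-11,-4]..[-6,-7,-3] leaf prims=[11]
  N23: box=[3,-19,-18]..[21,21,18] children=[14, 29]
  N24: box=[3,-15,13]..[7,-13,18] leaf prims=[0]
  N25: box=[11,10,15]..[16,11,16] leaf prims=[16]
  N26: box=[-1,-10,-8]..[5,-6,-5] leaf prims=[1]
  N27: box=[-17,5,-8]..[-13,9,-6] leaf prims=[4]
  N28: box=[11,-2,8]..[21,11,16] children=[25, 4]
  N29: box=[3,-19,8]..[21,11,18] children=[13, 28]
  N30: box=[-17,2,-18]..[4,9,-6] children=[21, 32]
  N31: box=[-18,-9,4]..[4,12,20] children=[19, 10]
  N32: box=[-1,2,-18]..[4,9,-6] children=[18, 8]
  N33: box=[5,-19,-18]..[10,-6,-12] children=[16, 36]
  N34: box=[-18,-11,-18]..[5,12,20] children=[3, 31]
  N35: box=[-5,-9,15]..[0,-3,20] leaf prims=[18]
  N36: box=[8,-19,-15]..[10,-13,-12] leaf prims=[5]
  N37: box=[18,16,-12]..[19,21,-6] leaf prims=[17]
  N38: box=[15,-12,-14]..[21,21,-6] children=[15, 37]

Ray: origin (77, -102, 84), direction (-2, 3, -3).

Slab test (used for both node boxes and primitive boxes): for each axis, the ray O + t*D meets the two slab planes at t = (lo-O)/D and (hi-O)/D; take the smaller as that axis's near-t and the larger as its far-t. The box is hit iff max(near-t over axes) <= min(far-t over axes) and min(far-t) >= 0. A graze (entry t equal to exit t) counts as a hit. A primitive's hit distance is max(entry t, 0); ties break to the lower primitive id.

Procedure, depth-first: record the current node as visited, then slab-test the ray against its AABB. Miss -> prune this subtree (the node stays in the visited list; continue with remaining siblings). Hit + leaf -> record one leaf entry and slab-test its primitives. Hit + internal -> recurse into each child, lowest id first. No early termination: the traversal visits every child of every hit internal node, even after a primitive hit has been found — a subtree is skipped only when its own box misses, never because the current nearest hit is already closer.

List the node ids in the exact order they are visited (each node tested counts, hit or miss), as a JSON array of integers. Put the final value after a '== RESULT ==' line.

Trace the traversal:
N0 x:[28,95/2] y:[83/3,41] z:[64/3,34] -> hit [28,34], descend [23, 34]
  N23 x:[28,37] y:[83/3,41] z:[22,34] -> hit [28,34], descend [14, 29]
    N14 x:[28,36] y:[83/3,41] z:[30,34] -> hit [30,34], descend [33, 38]
      N33 x:[67/2,36] y:[83/3,32] z:[32,34] -> miss, prune
      N38 x:[28,31] y:[30,41] z:[30,98/3] -> hit [30,31], descend [15, 37]
        N15 x:[28,31] y:[30,95/3] z:[92/3,98/3] -> hit [92/3,31] leaf, test {P9@t=92/3}
        N37 x:[29,59/2] y:[118/3,41] z:[30,32] -> miss, prune
    N29 x:[28,37] y:[83/3,113/3] z:[22,76/3] -> miss, prune
  N34 x:[36,95/2] y:[91/3,38] z:[64/3,34] -> miss, prune

Visited [0, 23, 14, 33, 38, 15, 37, 29, 34]. Tests: 9 box, 1 leaf. Nearest: P9.

== RESULT ==
[0, 23, 14, 33, 38, 15, 37, 29, 34]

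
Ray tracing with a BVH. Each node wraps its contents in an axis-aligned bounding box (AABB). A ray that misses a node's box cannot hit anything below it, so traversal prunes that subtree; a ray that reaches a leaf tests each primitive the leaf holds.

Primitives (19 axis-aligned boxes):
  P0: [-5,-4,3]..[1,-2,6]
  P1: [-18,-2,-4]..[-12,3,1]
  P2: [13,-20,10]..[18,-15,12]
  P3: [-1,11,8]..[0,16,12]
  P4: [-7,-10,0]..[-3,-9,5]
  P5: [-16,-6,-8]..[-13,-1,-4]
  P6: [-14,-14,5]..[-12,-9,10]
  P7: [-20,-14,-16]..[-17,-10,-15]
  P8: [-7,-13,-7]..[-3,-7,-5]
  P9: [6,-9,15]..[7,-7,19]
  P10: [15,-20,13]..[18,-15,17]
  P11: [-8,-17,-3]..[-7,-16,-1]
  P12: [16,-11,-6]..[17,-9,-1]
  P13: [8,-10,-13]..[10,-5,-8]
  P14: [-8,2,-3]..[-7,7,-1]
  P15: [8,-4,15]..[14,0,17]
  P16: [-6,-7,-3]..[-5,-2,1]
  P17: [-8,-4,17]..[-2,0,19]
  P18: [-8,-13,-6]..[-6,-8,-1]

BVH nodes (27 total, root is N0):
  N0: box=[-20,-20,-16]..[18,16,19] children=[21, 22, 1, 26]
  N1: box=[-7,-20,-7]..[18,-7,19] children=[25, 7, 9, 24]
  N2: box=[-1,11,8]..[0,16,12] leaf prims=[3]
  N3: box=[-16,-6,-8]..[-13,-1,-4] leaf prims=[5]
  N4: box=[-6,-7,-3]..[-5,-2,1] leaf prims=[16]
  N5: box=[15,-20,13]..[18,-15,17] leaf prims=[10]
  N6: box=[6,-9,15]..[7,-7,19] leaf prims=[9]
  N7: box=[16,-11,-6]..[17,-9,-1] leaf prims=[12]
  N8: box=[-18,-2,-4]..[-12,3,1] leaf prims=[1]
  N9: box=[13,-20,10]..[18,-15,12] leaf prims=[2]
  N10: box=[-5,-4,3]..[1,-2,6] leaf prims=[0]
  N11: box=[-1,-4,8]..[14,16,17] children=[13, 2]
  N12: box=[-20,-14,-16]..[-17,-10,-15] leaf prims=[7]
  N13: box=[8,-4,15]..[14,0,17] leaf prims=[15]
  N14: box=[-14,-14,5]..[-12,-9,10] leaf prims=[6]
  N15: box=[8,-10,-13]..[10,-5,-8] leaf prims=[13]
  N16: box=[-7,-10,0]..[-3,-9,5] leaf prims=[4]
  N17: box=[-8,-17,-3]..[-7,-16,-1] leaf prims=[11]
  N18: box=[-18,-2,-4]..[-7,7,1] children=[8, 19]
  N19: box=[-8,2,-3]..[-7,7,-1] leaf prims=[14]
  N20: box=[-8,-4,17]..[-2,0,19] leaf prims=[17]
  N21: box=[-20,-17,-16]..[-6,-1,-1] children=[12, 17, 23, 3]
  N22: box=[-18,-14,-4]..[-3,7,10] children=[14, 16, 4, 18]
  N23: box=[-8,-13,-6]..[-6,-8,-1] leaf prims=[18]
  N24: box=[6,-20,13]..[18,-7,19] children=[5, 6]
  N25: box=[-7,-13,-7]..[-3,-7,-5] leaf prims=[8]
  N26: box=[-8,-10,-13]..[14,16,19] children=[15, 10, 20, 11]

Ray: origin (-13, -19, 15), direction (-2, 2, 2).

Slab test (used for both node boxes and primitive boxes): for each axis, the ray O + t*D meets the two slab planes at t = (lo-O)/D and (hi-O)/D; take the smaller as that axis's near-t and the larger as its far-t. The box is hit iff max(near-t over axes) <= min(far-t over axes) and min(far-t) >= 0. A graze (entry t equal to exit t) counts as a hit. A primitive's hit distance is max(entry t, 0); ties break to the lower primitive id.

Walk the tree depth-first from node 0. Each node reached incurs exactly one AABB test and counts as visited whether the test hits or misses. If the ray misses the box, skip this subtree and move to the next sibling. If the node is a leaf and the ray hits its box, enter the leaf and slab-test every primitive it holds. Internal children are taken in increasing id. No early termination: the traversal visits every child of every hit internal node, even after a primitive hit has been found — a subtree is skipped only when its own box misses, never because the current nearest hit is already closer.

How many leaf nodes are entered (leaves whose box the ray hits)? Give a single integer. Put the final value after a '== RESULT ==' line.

Walk:
N0 x:[-31/2,7/2] y:[-1/2,35/2] z:[-31/2,2] -> hit [-1/2,2], descend [1, 21, 22, 26]
  N1 x:[-31/2,-3] y:[-1/2,6] z:[-11,2] -> miss, prune
  N21 x:[-7/2,7/2] y:[1,9] z:[-31/2,-8] -> miss, prune
  N22 x:[-5,5/2] y:[5/2,13] z:[-19/2,-5/2] -> miss, prune
  N26 x:[-27/2,-5/2] y:[9/2,35/2] z:[-14,2] -> miss, prune

order=[0, 1, 21, 22, 26]  |boxes|=5  |leaves|=0  hit=miss

== RESULT ==
0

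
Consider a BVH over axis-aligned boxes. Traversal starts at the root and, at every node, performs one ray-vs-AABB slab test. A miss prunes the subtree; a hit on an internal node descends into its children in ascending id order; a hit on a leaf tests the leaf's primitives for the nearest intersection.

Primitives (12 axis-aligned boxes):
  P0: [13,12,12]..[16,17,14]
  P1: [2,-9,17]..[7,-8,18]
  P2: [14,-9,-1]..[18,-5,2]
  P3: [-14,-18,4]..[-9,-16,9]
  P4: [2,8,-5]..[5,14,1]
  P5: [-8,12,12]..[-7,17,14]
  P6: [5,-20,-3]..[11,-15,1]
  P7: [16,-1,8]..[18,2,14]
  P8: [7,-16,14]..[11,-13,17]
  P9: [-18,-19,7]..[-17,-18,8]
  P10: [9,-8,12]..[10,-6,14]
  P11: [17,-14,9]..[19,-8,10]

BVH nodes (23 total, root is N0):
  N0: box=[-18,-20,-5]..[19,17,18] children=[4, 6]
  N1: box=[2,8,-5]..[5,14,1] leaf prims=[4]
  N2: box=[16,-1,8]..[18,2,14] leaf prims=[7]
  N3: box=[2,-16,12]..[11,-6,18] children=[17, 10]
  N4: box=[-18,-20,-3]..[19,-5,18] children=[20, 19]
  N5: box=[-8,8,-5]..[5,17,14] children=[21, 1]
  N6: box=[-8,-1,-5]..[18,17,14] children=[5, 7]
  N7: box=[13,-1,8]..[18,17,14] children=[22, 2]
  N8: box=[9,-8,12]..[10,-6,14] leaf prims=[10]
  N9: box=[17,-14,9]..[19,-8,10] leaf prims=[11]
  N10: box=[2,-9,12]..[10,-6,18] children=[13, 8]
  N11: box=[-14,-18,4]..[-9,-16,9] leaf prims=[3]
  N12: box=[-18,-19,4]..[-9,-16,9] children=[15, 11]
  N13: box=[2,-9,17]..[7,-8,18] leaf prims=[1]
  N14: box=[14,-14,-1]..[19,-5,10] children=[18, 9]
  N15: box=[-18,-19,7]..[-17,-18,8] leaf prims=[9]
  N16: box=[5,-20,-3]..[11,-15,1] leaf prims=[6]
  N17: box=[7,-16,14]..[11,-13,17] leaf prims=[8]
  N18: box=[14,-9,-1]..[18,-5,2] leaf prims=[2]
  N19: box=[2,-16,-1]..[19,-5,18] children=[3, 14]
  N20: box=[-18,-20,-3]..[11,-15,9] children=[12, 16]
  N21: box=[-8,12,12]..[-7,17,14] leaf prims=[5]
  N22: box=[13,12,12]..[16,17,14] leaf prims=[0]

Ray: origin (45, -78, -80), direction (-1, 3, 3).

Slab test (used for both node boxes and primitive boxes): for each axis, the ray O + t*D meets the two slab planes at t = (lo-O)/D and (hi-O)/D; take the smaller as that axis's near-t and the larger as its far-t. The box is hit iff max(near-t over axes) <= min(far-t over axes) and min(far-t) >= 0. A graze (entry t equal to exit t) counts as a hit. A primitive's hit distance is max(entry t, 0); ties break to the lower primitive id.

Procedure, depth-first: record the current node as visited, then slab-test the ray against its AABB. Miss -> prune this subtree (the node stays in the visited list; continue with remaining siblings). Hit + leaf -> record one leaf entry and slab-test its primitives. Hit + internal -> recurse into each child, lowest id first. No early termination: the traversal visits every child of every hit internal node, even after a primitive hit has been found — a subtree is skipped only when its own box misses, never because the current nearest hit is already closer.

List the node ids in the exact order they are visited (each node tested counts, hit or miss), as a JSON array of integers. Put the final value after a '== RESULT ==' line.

Traverse from the root:
N0 x:[26,63] y:[58/3,95/3] z:[25,98/3] -> hit [26,95/3], descend [4, 6]
  N4 x:[26,63] y:[58/3,73/3] z:[77/3,98/3] -> miss, prune
  N6 x:[27,53] y:[77/3,95/3] z:[25,94/3] -> hit [27,94/3], descend [5, 7]
    N5 x:[40,53] y:[86/3,95/3] z:[25,94/3] -> miss, prune
    N7 x:[27,32] y:[77/3,95/3] z:[88/3,94/3] -> hit [88/3,94/3], descend [2, 22]
      N2 x:[27,29] y:[77/3,80/3] z:[88/3,94/3] -> miss, prune
      N22 x:[29,32] y:[30,95/3] z:[92/3,94/3] -> hit [92/3,94/3] leaf, test {P0@t=92/3}

order=[0, 4, 6, 5, 7, 2, 22]  |boxes|=7  |leaves|=1  hit=P0

== RESULT ==
[0, 4, 6, 5, 7, 2, 22]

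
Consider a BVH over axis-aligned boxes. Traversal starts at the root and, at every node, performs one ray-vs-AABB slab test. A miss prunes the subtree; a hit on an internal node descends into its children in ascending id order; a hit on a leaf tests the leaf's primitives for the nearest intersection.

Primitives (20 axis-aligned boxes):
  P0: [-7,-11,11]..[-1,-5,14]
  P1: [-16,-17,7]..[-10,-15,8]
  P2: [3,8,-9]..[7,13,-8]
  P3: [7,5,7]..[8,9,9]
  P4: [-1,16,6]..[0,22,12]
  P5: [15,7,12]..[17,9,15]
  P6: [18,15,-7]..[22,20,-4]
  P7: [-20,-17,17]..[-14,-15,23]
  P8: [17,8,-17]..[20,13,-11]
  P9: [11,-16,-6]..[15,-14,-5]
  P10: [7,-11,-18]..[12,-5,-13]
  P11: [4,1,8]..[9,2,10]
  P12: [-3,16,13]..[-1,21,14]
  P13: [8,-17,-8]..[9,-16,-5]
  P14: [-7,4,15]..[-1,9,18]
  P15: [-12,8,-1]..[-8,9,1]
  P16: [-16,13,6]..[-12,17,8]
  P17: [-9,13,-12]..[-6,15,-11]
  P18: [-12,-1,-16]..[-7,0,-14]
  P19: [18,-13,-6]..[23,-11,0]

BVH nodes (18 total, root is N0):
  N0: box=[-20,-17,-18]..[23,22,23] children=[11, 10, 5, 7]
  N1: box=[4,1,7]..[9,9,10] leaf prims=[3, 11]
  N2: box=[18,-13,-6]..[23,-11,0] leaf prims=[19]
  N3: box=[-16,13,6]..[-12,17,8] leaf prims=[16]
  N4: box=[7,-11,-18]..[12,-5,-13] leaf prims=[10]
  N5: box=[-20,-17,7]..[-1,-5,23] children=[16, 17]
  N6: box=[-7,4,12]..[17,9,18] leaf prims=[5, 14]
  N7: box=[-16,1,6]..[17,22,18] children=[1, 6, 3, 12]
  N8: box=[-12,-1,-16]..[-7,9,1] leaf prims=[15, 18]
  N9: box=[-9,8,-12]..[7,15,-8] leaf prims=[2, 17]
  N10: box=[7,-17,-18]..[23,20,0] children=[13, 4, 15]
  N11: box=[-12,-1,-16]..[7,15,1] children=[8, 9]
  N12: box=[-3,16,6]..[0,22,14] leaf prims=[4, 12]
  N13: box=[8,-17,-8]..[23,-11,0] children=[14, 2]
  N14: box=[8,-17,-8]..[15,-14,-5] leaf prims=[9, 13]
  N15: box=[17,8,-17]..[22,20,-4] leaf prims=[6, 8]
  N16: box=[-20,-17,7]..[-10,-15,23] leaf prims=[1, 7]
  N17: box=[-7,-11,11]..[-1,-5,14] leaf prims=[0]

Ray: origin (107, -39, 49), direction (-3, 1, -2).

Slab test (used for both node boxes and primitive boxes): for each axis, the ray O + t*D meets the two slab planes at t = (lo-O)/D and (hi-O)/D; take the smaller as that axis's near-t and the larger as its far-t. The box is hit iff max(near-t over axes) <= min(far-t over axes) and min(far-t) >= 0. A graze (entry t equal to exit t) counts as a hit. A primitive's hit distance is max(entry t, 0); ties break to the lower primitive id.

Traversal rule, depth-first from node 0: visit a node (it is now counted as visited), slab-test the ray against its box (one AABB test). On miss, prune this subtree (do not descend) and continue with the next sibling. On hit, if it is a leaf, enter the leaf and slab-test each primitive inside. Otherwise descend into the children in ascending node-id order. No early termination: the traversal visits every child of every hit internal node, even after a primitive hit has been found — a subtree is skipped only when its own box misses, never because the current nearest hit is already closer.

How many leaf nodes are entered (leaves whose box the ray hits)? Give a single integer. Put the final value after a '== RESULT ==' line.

Trace the traversal:
N0 x:[28,127/3] y:[22,61] z:[13,67/2] -> hit [28,67/2], descend [5, 7, 10, 11]
  N5 x:[36,127/3] y:[22,34] z:[13,21] -> miss, prune
  N7 x:[30,41] y:[40,61] z:[31/2,43/2] -> miss, prune
  N10 x:[28,100/3] y:[22,59] z:[49/2,67/2] -> hit [28,100/3], descend [4, 13, 15]
    N4 x:[95/3,100/3] y:[28,34] z:[31,67/2] -> hit [95/3,100/3] leaf, test {P10@t=95/3}
    N13 x:[28,33] y:[22,28] z:[49/2,57/2] -> hit [28,28], descend [2, 14]
      N2 x:[28,89/3] y:[26,28] z:[49/2,55/2] -> miss, prune
      N14 x:[92/3,33] y:[22,25] z:[27,57/2] -> miss, prune
    N15 x:[85/3,30] y:[47,59] z:[53/2,33] -> miss, prune
  N11 x:[100/3,119/3] y:[38,54] z:[24,65/2] -> miss, prune

Summary -> nodes [0, 5, 7, 10, 4, 13, 2, 14, 15, 11]; box-tests=10; leaf-entries=1; first=P10

== RESULT ==
1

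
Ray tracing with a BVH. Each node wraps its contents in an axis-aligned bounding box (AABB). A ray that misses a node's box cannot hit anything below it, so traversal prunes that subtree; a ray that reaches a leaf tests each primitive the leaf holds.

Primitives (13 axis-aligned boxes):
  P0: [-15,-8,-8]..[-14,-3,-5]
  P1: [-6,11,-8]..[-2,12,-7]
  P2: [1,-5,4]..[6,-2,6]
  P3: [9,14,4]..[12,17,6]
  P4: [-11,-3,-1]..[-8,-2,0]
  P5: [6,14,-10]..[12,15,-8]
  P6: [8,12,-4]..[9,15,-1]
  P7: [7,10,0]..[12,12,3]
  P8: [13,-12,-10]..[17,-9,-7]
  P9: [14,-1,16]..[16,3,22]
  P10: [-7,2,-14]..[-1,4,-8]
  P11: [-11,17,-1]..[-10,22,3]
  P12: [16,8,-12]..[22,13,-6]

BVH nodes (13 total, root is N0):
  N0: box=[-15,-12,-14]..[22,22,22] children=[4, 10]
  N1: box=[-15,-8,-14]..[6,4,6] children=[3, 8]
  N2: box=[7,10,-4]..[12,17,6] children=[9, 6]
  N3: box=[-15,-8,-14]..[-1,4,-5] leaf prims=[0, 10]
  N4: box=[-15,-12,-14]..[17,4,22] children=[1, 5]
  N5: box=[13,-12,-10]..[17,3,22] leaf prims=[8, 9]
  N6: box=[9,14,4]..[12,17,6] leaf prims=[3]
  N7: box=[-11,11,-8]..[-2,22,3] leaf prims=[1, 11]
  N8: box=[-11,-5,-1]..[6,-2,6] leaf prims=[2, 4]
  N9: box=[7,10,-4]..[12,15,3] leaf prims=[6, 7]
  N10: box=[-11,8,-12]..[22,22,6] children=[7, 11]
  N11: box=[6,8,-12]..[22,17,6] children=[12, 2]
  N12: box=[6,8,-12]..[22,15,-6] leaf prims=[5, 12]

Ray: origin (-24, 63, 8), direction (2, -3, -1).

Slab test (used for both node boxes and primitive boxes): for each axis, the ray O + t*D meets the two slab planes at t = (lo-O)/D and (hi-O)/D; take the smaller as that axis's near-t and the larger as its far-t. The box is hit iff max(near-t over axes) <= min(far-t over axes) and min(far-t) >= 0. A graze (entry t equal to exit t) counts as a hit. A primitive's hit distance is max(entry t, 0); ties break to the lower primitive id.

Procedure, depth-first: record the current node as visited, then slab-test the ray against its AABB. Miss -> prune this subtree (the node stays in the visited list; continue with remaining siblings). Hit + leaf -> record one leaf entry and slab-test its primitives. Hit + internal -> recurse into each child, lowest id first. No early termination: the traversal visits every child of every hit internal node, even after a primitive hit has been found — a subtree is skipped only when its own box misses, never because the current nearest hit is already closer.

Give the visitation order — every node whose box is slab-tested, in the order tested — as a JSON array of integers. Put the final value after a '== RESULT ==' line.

Walk:
N0 x:[9/2,23] y:[41/3,25] z:[-14,22] -> hit [41/3,22], descend [4, 10]
  N4 x:[9/2,41/2] y:[59/3,25] z:[-14,22] -> hit [59/3,41/2], descend [1, 5]
    N1 x:[9/2,15] y:[59/3,71/3] z:[2,22] -> miss, prune
    N5 x:[37/2,41/2] y:[20,25] z:[-14,18] -> miss, prune
  N10 x:[13/2,23] y:[41/3,55/3] z:[2,20] -> hit [41/3,55/3], descend [7, 11]
    N7 x:[13/2,11] y:[41/3,52/3] z:[5,16] -> miss, prune
    N11 x:[15,23] y:[46/3,55/3] z:[2,20] -> hit [46/3,55/3], descend [2, 12]
      N2 x:[31/2,18] y:[46/3,53/3] z:[2,12] -> miss, prune
      N12 x:[15,23] y:[16,55/3] z:[14,20] -> hit [16,55/3] leaf, test {P5@t=16, P12(miss)}

Visited [0, 4, 1, 5, 10, 7, 11, 2, 12]. Tests: 9 box, 1 leaf. Nearest: P5.

== RESULT ==
[0, 4, 1, 5, 10, 7, 11, 2, 12]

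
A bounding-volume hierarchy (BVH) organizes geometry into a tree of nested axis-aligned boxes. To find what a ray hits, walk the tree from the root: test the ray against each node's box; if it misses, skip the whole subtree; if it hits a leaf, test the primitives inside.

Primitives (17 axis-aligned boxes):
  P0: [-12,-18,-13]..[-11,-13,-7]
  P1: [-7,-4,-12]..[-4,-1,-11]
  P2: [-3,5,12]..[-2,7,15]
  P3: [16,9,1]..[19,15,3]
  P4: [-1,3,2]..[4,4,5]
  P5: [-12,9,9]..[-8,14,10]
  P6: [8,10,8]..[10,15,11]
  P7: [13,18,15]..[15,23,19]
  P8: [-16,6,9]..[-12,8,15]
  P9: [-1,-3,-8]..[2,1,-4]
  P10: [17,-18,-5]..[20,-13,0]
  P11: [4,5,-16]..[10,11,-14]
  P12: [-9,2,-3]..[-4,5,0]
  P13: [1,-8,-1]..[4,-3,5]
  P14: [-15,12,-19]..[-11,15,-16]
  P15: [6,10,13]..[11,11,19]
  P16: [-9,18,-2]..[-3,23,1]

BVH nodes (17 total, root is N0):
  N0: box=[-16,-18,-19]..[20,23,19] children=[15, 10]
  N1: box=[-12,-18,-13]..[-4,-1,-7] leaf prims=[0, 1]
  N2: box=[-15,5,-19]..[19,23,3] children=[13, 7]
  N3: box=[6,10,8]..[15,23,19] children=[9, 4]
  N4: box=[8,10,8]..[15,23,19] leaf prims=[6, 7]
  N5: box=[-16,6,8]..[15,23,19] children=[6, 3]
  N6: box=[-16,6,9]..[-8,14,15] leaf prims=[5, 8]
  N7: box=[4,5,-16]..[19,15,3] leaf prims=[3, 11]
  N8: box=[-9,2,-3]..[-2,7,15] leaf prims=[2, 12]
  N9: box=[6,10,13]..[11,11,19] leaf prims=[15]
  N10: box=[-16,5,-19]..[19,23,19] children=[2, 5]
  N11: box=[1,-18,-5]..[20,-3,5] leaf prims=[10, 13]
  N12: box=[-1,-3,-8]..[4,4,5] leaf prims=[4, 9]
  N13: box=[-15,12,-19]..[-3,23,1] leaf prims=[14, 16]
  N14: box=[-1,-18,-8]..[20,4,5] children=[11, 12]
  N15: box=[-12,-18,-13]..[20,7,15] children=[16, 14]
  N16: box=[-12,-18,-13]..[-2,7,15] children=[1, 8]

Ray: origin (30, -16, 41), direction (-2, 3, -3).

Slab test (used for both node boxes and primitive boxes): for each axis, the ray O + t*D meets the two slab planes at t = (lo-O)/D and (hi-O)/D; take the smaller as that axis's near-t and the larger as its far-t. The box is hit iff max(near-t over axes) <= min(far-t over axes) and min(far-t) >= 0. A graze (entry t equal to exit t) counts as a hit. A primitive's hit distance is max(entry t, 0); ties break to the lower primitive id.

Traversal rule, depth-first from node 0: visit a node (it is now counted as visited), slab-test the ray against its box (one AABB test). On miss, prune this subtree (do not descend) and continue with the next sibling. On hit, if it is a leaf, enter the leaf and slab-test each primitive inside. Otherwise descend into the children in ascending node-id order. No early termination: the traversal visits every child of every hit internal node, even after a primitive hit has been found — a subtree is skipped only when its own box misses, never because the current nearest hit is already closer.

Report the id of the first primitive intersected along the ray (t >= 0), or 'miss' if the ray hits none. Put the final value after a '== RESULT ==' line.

Traverse from the root:
N0 x:[5,23] y:[-2/3,13] z:[22/3,20] -> hit [22/3,13], descend [10, 15]
  N10 x:[11/2,23] y:[7,13] z:[22/3,20] -> hit [22/3,13], descend [2, 5]
    N2 x:[11/2,45/2] y:[7,13] z:[38/3,20] -> hit [38/3,13], descend [7, 13]
      N7 x:[11/2,13] y:[7,31/3] z:[38/3,19] -> miss, prune
      N13 x:[33/2,45/2] y:[28/3,13] z:[40/3,20] -> miss, prune
    N5 x:[15/2,23] y:[22/3,13] z:[22/3,11] -> hit [15/2,11], descend [3, 6]
      N3 x:[15/2,12] y:[26/3,13] z:[22/3,11] -> hit [26/3,11], descend [4, 9]
        N4 x:[15/2,11] y:[26/3,13] z:[22/3,11] -> hit [26/3,11] leaf, test {P6@t=10, P7(miss)}
        N9 x:[19/2,12] y:[26/3,9] z:[22/3,28/3] -> miss, prune
      N6 x:[19,23] y:[22/3,10] z:[26/3,32/3] -> miss, prune
  N15 x:[5,21] y:[-2/3,23/3] z:[26/3,18] -> miss, prune

11 AABB tests over nodes [0, 10, 2, 7, 13, 5, 3, 4, 9, 6, 15]; 1 leaf entered; closest P6.

== RESULT ==
6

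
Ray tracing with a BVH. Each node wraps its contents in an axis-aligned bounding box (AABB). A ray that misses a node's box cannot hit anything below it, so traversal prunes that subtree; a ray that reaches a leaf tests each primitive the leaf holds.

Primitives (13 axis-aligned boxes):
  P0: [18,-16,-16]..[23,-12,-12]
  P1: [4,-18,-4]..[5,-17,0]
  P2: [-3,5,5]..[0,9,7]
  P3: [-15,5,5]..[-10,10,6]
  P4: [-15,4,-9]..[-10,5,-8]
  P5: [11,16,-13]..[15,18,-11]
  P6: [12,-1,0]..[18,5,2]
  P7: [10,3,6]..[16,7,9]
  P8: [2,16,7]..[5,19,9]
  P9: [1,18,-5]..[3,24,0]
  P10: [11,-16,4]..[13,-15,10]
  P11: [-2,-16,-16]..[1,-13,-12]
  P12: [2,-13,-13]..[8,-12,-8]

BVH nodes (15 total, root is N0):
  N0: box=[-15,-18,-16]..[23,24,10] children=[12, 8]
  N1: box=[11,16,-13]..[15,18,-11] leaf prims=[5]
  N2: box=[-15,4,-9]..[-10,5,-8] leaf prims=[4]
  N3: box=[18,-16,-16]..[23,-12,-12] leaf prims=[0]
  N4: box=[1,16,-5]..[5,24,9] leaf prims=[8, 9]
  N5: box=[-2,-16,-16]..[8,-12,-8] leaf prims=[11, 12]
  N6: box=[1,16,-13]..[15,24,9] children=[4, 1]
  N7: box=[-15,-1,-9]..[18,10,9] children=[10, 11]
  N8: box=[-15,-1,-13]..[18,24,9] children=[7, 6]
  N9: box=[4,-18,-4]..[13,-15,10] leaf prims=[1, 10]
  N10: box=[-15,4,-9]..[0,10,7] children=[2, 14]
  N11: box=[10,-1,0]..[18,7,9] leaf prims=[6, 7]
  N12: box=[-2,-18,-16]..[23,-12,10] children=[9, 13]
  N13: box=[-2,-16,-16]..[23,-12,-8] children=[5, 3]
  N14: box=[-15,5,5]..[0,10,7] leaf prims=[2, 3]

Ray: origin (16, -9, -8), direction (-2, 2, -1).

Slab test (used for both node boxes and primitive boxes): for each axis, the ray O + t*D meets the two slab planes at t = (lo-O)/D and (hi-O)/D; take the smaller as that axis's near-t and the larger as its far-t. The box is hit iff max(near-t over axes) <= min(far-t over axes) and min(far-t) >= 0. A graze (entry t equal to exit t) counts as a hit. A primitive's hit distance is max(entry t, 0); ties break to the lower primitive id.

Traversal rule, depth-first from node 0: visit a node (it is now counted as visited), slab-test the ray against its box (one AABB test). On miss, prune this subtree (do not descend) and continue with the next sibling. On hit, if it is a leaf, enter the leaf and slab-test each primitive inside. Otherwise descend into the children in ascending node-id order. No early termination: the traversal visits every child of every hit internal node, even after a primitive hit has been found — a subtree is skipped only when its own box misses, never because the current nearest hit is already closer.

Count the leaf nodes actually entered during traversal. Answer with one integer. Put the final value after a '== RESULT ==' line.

Walk:
N0 x:[-7/2,31/2] y:[-9/2,33/2] z:[-18,8] -> hit [-7/2,8], descend [8, 12]
  N8 x:[-1,31/2] y:[4,33/2] z:[-17,5] -> hit [4,5], descend [6, 7]
    N6 x:[1/2,15/2] y:[25/2,33/2] z:[-17,5] -> miss, prune
    N7 x:[-1,31/2] y:[4,19/2] z:[-17,1] -> miss, prune
  N12 x:[-7/2,9] y:[-9/2,-3/2] z:[-18,8] -> miss, prune

Summary -> nodes [0, 8, 6, 7, 12]; box-tests=5; leaf-entries=0; first=miss

== RESULT ==
0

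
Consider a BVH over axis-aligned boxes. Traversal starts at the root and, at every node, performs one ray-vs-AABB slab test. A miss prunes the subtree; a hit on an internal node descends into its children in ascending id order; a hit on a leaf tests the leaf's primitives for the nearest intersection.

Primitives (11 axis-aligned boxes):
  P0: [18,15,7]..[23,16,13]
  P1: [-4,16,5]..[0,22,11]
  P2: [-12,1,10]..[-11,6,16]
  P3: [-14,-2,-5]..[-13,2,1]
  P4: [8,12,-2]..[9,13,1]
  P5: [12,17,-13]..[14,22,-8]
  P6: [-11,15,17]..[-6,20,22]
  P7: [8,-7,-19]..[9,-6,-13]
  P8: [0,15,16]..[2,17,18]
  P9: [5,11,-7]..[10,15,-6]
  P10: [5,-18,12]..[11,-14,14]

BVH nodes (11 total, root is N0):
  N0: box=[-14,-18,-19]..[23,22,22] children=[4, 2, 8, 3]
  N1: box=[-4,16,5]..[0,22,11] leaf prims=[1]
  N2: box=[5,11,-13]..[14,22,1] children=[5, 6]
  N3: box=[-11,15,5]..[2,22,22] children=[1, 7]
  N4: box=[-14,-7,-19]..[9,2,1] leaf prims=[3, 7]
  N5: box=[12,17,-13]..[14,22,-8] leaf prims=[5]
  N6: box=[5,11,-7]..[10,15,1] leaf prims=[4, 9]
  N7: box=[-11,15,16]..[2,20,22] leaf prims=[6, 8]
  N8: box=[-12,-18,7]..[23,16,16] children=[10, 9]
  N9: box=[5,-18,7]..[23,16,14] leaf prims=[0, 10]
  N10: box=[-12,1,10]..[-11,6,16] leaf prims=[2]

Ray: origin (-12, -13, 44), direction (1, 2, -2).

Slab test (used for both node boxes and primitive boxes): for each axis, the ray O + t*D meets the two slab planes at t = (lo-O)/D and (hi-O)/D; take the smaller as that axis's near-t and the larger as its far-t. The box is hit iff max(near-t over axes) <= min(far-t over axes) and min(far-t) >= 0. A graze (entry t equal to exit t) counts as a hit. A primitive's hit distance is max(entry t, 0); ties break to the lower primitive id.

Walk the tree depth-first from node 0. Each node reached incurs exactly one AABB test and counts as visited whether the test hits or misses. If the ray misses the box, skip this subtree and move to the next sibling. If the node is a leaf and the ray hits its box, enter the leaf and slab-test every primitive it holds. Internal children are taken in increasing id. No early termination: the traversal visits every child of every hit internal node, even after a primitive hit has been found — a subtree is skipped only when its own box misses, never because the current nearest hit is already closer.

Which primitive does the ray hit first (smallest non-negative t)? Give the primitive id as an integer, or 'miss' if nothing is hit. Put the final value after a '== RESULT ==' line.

Traverse from the root:
N0 x:[-2,35] y:[-5/2,35/2] z:[11,63/2] -> hit [11,35/2], descend [2, 3, 4, 8]
  N2 x:[17,26] y:[12,35/2] z:[43/2,57/2] -> miss, prune
  N3 x:[1,14] y:[14,35/2] z:[11,39/2] -> hit [14,14], descend [1, 7]
    N1 x:[8,12] y:[29/2,35/2] z:[33/2,39/2] -> miss, prune
    N7 x:[1,14] y:[14,33/2] z:[11,14] -> hit [14,14] leaf, test {P6(miss), P8@t=14}
  N4 x:[-2,21] y:[3,15/2] z:[43/2,63/2] -> miss, prune
  N8 x:[0,35] y:[-5/2,29/2] z:[14,37/2] -> hit [14,29/2], descend [9, 10]
    N9 x:[17,35] y:[-5/2,29/2] z:[15,37/2] -> miss, prune
    N10 x:[0,1] y:[7,19/2] z:[14,17] -> miss, prune

order=[0, 2, 3, 1, 7, 4, 8, 9, 10]  |boxes|=9  |leaves|=1  hit=P8

== RESULT ==
8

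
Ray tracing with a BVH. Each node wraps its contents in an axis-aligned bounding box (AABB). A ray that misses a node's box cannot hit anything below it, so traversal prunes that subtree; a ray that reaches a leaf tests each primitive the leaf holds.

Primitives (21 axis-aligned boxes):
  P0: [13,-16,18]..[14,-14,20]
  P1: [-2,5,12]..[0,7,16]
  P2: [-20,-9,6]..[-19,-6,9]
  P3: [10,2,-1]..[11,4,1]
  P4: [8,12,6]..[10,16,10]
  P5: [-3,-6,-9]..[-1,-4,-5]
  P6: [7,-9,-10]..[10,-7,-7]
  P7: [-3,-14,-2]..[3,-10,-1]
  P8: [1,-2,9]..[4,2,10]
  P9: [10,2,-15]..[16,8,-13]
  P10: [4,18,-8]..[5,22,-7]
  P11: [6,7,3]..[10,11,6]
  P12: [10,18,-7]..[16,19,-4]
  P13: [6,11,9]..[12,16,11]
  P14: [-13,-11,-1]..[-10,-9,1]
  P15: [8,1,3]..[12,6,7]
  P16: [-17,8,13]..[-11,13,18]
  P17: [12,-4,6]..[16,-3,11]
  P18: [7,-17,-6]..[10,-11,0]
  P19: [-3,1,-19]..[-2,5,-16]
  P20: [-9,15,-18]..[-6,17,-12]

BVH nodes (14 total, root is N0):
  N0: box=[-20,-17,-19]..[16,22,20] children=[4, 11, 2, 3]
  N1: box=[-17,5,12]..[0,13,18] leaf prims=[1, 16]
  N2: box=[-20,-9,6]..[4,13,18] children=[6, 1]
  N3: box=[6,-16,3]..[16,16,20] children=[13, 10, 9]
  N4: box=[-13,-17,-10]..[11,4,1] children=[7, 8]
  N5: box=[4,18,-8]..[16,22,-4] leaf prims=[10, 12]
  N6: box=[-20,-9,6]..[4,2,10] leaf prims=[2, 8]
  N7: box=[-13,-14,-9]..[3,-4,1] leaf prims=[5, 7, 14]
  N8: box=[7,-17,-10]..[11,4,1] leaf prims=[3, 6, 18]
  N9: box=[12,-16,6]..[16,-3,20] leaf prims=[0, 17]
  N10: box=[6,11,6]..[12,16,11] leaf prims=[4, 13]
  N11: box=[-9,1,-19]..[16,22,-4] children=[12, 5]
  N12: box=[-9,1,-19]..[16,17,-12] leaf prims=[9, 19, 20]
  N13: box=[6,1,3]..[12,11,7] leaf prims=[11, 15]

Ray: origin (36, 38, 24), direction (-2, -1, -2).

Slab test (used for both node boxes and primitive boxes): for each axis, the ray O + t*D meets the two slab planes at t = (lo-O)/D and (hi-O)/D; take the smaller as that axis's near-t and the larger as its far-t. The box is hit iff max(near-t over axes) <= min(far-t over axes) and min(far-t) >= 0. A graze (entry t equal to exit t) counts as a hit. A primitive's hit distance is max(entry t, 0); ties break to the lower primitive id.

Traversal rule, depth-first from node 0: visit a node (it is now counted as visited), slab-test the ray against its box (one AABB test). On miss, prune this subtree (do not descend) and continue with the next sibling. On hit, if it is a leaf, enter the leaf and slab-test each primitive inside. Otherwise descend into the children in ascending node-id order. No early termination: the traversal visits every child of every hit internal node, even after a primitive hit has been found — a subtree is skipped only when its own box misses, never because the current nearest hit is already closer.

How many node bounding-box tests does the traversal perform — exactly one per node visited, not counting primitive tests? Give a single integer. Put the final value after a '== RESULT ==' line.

Trace the traversal:
N0 x:[10,28] y:[16,55] z:[2,43/2] -> hit [16,43/2], descend [2, 3, 4, 11]
  N2 x:[16,28] y:[25,47] z:[3,9] -> miss, prune
  N3 x:[10,15] y:[22,54] z:[2,21/2] -> miss, prune
  N4 x:[25/2,49/2] y:[34,55] z:[23/2,17] -> miss, prune
  N11 x:[10,45/2] y:[16,37] z:[14,43/2] -> hit [16,43/2], descend [5, 12]
    N5 x:[10,16] y:[16,20] z:[14,16] -> hit [16,16] leaf, test {P10@t=16, P12(miss)}
    N12 x:[10,45/2] y:[21,37] z:[18,43/2] -> hit [21,43/2] leaf, test {P9(miss), P19(miss), P20@t=21}

Summary -> nodes [0, 2, 3, 4, 11, 5, 12]; box-tests=7; leaf-entries=2; first=P10

== RESULT ==
7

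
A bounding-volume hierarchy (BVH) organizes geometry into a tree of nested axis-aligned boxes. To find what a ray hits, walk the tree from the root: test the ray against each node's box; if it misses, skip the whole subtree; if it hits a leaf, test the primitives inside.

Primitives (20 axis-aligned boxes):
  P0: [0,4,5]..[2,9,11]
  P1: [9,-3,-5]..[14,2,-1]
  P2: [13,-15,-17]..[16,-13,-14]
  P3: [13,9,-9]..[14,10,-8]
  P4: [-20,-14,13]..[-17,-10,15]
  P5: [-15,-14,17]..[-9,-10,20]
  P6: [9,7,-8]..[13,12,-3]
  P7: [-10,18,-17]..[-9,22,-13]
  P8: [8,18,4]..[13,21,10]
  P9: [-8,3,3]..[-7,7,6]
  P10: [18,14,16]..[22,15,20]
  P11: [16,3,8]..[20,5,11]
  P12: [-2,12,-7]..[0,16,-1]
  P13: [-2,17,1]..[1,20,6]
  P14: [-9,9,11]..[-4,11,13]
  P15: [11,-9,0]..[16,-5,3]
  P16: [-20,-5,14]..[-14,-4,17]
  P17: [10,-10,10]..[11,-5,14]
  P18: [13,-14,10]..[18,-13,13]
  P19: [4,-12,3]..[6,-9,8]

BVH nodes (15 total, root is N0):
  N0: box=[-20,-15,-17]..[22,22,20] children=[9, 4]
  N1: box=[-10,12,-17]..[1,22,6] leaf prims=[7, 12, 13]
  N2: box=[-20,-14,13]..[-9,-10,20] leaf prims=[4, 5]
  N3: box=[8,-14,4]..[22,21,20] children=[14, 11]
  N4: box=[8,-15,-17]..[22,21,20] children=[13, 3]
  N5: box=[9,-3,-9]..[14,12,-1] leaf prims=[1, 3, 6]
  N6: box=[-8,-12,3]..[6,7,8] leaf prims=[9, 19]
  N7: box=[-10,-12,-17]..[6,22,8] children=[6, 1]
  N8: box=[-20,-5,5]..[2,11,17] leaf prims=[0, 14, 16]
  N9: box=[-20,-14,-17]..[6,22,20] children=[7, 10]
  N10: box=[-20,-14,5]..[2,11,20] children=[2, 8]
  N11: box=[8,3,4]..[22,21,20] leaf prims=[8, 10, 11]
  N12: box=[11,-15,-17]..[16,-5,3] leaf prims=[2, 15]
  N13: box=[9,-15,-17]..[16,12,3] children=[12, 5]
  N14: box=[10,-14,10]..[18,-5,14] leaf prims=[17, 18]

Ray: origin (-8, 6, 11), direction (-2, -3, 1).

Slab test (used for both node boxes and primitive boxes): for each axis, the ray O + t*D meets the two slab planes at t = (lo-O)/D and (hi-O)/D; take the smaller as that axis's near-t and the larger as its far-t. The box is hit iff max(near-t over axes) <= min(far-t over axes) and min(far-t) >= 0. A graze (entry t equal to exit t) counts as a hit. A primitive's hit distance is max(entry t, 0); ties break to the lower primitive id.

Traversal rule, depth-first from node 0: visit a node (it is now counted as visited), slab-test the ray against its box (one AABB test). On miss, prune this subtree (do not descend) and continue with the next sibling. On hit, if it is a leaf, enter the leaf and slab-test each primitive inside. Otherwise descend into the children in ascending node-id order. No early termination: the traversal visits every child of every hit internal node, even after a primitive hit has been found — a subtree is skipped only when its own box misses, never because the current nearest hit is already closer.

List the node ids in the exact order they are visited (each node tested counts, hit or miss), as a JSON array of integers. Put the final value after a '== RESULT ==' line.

Traverse from the root:
N0 x:[-15,6] y:[-16/3,7] z:[-28,9] -> hit [-16/3,6], descend [4, 9]
  N4 x:[-15,-8] y:[-5,7] z:[-28,9] -> miss, prune
  N9 x:[-7,6] y:[-16/3,20/3] z:[-28,9] -> hit [-16/3,6], descend [7, 10]
    N7 x:[-7,1] y:[-16/3,6] z:[-28,-3] -> miss, prune
    N10 x:[-5,6] y:[-5/3,20/3] z:[-6,9] -> hit [-5/3,6], descend [2, 8]
      N2 x:[1/2,6] y:[16/3,20/3] z:[2,9] -> hit [16/3,6] leaf, test {P4(miss), P5(miss)}
      N8 x:[-5,6] y:[-5/3,11/3] z:[-6,6] -> hit [-5/3,11/3] leaf, test {P0(miss), P14(miss), P16@t=10/3}

Summary -> nodes [0, 4, 9, 7, 10, 2, 8]; box-tests=7; leaf-entries=2; first=P16

== RESULT ==
[0, 4, 9, 7, 10, 2, 8]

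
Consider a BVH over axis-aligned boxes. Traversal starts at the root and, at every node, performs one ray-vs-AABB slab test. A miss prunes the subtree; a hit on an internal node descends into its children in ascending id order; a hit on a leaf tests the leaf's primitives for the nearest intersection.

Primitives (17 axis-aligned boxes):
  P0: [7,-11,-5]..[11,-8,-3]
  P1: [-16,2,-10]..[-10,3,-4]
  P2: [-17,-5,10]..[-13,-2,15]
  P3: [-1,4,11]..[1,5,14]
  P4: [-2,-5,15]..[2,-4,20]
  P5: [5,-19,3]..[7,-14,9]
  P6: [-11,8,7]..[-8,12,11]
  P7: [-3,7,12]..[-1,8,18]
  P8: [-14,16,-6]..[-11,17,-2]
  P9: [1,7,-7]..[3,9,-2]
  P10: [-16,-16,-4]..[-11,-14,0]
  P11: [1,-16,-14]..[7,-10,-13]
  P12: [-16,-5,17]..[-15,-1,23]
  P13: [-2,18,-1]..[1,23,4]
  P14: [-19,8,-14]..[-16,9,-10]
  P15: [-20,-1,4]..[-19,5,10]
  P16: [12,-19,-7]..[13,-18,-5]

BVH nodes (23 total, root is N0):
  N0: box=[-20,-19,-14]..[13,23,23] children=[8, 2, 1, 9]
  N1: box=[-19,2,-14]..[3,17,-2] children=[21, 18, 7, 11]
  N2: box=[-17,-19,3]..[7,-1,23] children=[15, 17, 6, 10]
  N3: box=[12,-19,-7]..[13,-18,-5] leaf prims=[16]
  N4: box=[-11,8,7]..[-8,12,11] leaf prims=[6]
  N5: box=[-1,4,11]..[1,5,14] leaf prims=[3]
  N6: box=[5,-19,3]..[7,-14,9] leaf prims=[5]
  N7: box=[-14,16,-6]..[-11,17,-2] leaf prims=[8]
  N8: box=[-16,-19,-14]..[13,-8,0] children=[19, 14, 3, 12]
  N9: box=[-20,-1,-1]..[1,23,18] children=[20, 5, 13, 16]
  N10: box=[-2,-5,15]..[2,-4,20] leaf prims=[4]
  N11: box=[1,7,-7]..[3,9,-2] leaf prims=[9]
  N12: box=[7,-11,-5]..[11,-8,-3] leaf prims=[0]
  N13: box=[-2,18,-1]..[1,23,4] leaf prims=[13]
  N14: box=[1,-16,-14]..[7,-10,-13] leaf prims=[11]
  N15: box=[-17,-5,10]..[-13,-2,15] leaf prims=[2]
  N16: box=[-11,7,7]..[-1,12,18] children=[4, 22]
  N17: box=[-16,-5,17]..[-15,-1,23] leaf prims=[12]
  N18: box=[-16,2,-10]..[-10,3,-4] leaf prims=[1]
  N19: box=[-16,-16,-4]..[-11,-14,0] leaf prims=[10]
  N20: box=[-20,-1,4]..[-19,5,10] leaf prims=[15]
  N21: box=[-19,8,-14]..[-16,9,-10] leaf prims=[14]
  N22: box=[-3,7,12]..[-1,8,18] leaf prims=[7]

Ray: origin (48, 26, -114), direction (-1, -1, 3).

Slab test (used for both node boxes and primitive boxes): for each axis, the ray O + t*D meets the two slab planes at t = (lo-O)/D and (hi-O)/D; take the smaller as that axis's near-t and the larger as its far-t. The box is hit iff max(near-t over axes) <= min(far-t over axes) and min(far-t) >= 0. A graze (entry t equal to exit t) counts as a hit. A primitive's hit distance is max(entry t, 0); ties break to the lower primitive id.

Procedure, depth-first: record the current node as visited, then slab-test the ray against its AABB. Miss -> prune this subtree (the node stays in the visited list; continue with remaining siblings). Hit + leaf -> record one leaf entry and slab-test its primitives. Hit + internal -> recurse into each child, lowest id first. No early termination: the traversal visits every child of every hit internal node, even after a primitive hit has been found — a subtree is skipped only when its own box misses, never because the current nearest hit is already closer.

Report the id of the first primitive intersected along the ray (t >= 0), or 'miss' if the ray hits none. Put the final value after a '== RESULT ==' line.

Walk:
N0 x:[35,68] y:[3,45] z:[100/3,137/3] -> hit [35,45], descend [1, 2, 8, 9]
  N1 x:[45,67] y:[9,24] z:[100/3,112/3] -> miss, prune
  N2 x:[41,65] y:[27,45] z:[39,137/3] -> hit [41,45], descend [6, 10, 15, 17]
    N6 x:[41,43] y:[40,45] z:[39,41] -> hit [41,41] leaf, test {P5@t=41}
    N10 x:[46,50] y:[30,31] z:[43,134/3] -> miss, prune
    N15 x:[61,65] y:[28,31] z:[124/3,43] -> miss, prune
    N17 x:[63,64] y:[27,31] z:[131/3,137/3] -> miss, prune
  N8 x:[35,64] y:[34,45] z:[100/3,38] -> hit [35,38], descend [3, 12, 14, 19]
    N3 x:[35,36] y:[44,45] z:[107/3,109/3] -> miss, prune
    N12 x:[37,41] y:[34,37] z:[109/3,37] -> hit [37,37] leaf, test {P0@t=37}
    N14 x:[41,47] y:[36,42] z:[100/3,101/3] -> miss, prune
    N19 x:[59,64] y:[40,42] z:[110/3,38] -> miss, prune
  N9 x:[47,68] y:[3,27] z:[113/3,44] -> miss, prune

Visited [0, 1, 2, 6, 10, 15, 17, 8, 3, 12, 14, 19, 9]. Tests: 13 box, 2 leaf. Nearest: P0.

== RESULT ==
0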